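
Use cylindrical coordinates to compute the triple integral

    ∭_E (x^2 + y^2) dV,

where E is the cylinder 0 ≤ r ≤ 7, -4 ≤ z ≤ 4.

In cylindrical coordinates, x = r cos(θ), y = r sin(θ), z = z, and dV = r dr dθ dz.

The integrand becomes r^2, so

    ∭_E (x^2 + y^2) dV = ∫_{0}^{2π} ∫_{0}^{7} ∫_{-4}^{4} (r^2) · r dz dr dθ.

Inner (z): 8r^3.
Middle (r from 0 to 7): 4802.
Outer (θ): 9604π.

Therefore the triple integral equals 9604π.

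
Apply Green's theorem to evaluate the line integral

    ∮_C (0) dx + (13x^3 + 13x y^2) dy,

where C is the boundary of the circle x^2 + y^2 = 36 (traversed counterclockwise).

Green's theorem converts the closed line integral into a double integral over the enclosed region D:

    ∮_C P dx + Q dy = ∬_D (∂Q/∂x - ∂P/∂y) dA.

Here P = 0, Q = 13x^3 + 13x y^2, so

    ∂Q/∂x = 39x^2 + 13y^2,    ∂P/∂y = 0,
    ∂Q/∂x - ∂P/∂y = 39x^2 + 13y^2.

D is the region x^2 + y^2 ≤ 36. Evaluating the double integral:

In polar coordinates (x = r cos θ, y = r sin θ, dA = r dr dθ) the integrand becomes 13r^2(cos(2θ) + 2), so

    ∬_D (39x^2 + 13y^2) dA = ∫_0^{2π} ∫_0^{6} (13r^2(cos(2θ) + 2)) · r dr dθ.

Inner (r from 0 to 6): 4212cos(2θ) + 8424.
Outer (θ from 0 to 2π): 16848π.

Therefore ∮_C P dx + Q dy = 16848π.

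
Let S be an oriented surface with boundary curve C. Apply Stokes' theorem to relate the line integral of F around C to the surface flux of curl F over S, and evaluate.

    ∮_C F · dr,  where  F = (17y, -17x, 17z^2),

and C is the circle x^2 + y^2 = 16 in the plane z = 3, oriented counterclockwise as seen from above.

Let S be the flat disk x^2 + y^2 ≤ 16 in the plane z = 3, with upward unit normal n̂ = ẑ. By Stokes' theorem,

    ∮_C F · dr = ∬_S (∇ × F) · n̂ dS = ∬_D (curl F)_z dA,

where D is the disk x^2 + y^2 ≤ 16.

Compute the curl of F = (17y, -17x, 17z^2):
    (∇ × F)_x = ∂F_z/∂y - ∂F_y/∂z = 0,
    (∇ × F)_y = ∂F_x/∂z - ∂F_z/∂x = 0,
    (∇ × F)_z = ∂F_y/∂x - ∂F_x/∂y = -34.

On z = 3, (curl F)_z = -34.

Convert to polar (x = r cos θ, y = r sin θ, dA = r dr dθ); the integrand becomes -34, so

    ∬_D (curl F)_z dA = ∫_0^{2π} ∫_0^{4} (-34) · r dr dθ.

Inner (r from 0 to 4): -272.
Outer (θ from 0 to 2π): -544π.

Therefore ∮_C F · dr = -544π.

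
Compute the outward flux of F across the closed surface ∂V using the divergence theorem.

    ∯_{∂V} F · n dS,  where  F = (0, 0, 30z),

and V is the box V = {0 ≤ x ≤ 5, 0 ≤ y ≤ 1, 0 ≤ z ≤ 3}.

By the divergence theorem,

    ∯_{∂V} F · n dS = ∭_V (∇ · F) dV.

Compute the divergence:
    ∇ · F = ∂F_x/∂x + ∂F_y/∂y + ∂F_z/∂z = 0 + 0 + 30 = 30.

V is a rectangular box, so dV = dx dy dz with 0 ≤ x ≤ 5, 0 ≤ y ≤ 1, 0 ≤ z ≤ 3.

Integrate (30) over V as an iterated integral:

    ∭_V (∇·F) dV = ∫_0^{5} ∫_0^{1} ∫_0^{3} (30) dz dy dx.

Inner (z from 0 to 3): 90.
Middle (y from 0 to 1): 90.
Outer (x from 0 to 5): 450.

Therefore ∯_{∂V} F · n dS = 450.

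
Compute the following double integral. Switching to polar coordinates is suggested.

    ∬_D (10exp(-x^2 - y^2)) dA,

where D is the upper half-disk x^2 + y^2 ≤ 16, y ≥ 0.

The region D is 0 ≤ r ≤ 4, 0 ≤ θ ≤ π in polar coordinates, where x = r cos(θ), y = r sin(θ), and dA = r dr dθ.

Under the substitution, the integrand becomes 10exp(-r^2), so

    ∬_D (10exp(-x^2 - y^2)) dA = ∫_{0}^{π} ∫_{0}^{4} (10exp(-r^2)) · r dr dθ.

Inner integral (in r): ∫_{0}^{4} (10exp(-r^2)) · r dr = 5 - 5exp(-16).

Outer integral (in θ): ∫_{0}^{π} (5 - 5exp(-16)) dθ = -5π exp(-16) + 5π.

Therefore ∬_D (10exp(-x^2 - y^2)) dA = -5π exp(-16) + 5π.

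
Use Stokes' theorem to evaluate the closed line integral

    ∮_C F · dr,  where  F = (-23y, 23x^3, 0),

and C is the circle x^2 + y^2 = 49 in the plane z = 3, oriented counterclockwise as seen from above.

Let S be the flat disk x^2 + y^2 ≤ 49 in the plane z = 3, with upward unit normal n̂ = ẑ. By Stokes' theorem,

    ∮_C F · dr = ∬_S (∇ × F) · n̂ dS = ∬_D (curl F)_z dA,

where D is the disk x^2 + y^2 ≤ 49.

Compute the curl of F = (-23y, 23x^3, 0):
    (∇ × F)_x = ∂F_z/∂y - ∂F_y/∂z = 0,
    (∇ × F)_y = ∂F_x/∂z - ∂F_z/∂x = 0,
    (∇ × F)_z = ∂F_y/∂x - ∂F_x/∂y = 69x^2 + 23.

On z = 3, (curl F)_z = 69x^2 + 23.

Convert to polar (x = r cos θ, y = r sin θ, dA = r dr dθ); the integrand becomes 69r^2cos(θ)^2 + 23, so

    ∬_D (curl F)_z dA = ∫_0^{2π} ∫_0^{7} (69r^2cos(θ)^2 + 23) · r dr dθ.

Inner (r from 0 to 7): 165669cos(θ)^2/4 + 1127/2.
Outer (θ from 0 to 2π): 170177π/4.

Therefore ∮_C F · dr = 170177π/4.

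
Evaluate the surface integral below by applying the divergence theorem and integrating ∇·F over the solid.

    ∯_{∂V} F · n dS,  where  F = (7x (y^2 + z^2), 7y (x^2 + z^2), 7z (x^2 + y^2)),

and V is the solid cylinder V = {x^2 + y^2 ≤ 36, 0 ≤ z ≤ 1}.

By the divergence theorem,

    ∯_{∂V} F · n dS = ∭_V (∇ · F) dV.

Compute the divergence:
    ∇ · F = ∂F_x/∂x + ∂F_y/∂y + ∂F_z/∂z = 7y^2 + 7z^2 + 7x^2 + 7z^2 + 7x^2 + 7y^2 = 14x^2 + 14y^2 + 14z^2.

In cylindrical coordinates, x = r cos(θ), y = r sin(θ), z = z, dV = r dr dθ dz, with 0 ≤ r ≤ 6, 0 ≤ θ ≤ 2π, 0 ≤ z ≤ 1.

The integrand, after substitution and multiplying by the volume element, becomes (14r^2 + 14z^2) · r, so

    ∭_V (∇·F) dV = ∫_0^{2π} ∫_0^{6} ∫_0^{1} (14r^2 + 14z^2) · r dz dr dθ.

Inner (z from 0 to 1): 14r (r^2 + 1/3).
Middle (r from 0 to 6): 4620.
Outer (θ from 0 to 2π): 9240π.

Therefore ∯_{∂V} F · n dS = 9240π.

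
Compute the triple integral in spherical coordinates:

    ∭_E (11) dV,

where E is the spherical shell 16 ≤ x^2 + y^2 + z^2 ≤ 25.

In spherical coordinates, x = ρ sin(φ) cos(θ), y = ρ sin(φ) sin(θ), z = ρ cos(φ), and dV = ρ^2 sin(φ) dρ dφ dθ.

The integrand becomes 11, so

    ∭_E (11) dV = ∫_{0}^{2π} ∫_{0}^{π} ∫_{4}^{5} (11) · ρ^2 sin(φ) dρ dφ dθ.

Inner (ρ): 671sin(φ)/3.
Middle (φ): 1342/3.
Outer (θ): 2684π/3.

Therefore the triple integral equals 2684π/3.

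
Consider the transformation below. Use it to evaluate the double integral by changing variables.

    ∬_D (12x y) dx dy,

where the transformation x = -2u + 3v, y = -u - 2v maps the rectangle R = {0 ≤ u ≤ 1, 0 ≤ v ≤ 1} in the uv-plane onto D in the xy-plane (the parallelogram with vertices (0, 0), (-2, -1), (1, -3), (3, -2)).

Compute the Jacobian determinant of (x, y) with respect to (u, v):

    ∂(x,y)/∂(u,v) = | -2  3 | = (-2)(-2) - (3)(-1) = 7.
                   | -1  -2 |

Its absolute value is |J| = 7 (the area scaling factor).

Substituting x = -2u + 3v, y = -u - 2v into the integrand,

    12x y → 24u^2 + 12u v - 72v^2,

so the integral becomes

    ∬_R (24u^2 + 12u v - 72v^2) · |J| du dv = ∫_0^1 ∫_0^1 (168u^2 + 84u v - 504v^2) dv du.

Inner (v): 168u^2 + 42u - 168.
Outer (u): -91.

Therefore ∬_D (12x y) dx dy = -91.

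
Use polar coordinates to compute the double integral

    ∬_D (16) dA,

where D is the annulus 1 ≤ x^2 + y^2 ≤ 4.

The region D is 1 ≤ r ≤ 2, 0 ≤ θ ≤ 2π in polar coordinates, where x = r cos(θ), y = r sin(θ), and dA = r dr dθ.

Under the substitution, the integrand becomes 16, so

    ∬_D (16) dA = ∫_{0}^{2π} ∫_{1}^{2} (16) · r dr dθ.

Inner integral (in r): ∫_{1}^{2} (16) · r dr = 24.

Outer integral (in θ): ∫_{0}^{2π} (24) dθ = 48π.

Therefore ∬_D (16) dA = 48π.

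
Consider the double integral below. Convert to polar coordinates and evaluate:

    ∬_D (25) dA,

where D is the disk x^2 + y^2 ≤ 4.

The region D is 0 ≤ r ≤ 2, 0 ≤ θ ≤ 2π in polar coordinates, where x = r cos(θ), y = r sin(θ), and dA = r dr dθ.

Under the substitution, the integrand becomes 25, so

    ∬_D (25) dA = ∫_{0}^{2π} ∫_{0}^{2} (25) · r dr dθ.

Inner integral (in r): ∫_{0}^{2} (25) · r dr = 50.

Outer integral (in θ): ∫_{0}^{2π} (50) dθ = 100π.

Therefore ∬_D (25) dA = 100π.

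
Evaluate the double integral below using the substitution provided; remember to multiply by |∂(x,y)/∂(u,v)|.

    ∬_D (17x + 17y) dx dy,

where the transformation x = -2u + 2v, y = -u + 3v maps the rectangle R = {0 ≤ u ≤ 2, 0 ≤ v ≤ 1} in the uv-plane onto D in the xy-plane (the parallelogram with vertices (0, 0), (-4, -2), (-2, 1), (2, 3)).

Compute the Jacobian determinant of (x, y) with respect to (u, v):

    ∂(x,y)/∂(u,v) = | -2  2 | = (-2)(3) - (2)(-1) = -4.
                   | -1  3 |

Its absolute value is |J| = 4 (the area scaling factor).

Substituting x = -2u + 2v, y = -u + 3v into the integrand,

    17x + 17y → -51u + 85v,

so the integral becomes

    ∬_R (-51u + 85v) · |J| du dv = ∫_0^2 ∫_0^1 (-204u + 340v) dv du.

Inner (v): 170 - 204u.
Outer (u): -68.

Therefore ∬_D (17x + 17y) dx dy = -68.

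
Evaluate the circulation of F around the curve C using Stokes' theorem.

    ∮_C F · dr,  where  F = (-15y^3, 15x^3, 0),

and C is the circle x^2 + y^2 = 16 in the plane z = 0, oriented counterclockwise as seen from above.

Let S be the flat disk x^2 + y^2 ≤ 16 in the plane z = 0, with upward unit normal n̂ = ẑ. By Stokes' theorem,

    ∮_C F · dr = ∬_S (∇ × F) · n̂ dS = ∬_D (curl F)_z dA,

where D is the disk x^2 + y^2 ≤ 16.

Compute the curl of F = (-15y^3, 15x^3, 0):
    (∇ × F)_x = ∂F_z/∂y - ∂F_y/∂z = 0,
    (∇ × F)_y = ∂F_x/∂z - ∂F_z/∂x = 0,
    (∇ × F)_z = ∂F_y/∂x - ∂F_x/∂y = 45x^2 + 45y^2.

On z = 0, (curl F)_z = 45x^2 + 45y^2.

Convert to polar (x = r cos θ, y = r sin θ, dA = r dr dθ); the integrand becomes 45r^2, so

    ∬_D (curl F)_z dA = ∫_0^{2π} ∫_0^{4} (45r^2) · r dr dθ.

Inner (r from 0 to 4): 2880.
Outer (θ from 0 to 2π): 5760π.

Therefore ∮_C F · dr = 5760π.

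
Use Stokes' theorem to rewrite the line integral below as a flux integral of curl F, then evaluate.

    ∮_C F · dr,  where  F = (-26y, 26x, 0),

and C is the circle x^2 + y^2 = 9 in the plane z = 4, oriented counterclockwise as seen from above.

Let S be the flat disk x^2 + y^2 ≤ 9 in the plane z = 4, with upward unit normal n̂ = ẑ. By Stokes' theorem,

    ∮_C F · dr = ∬_S (∇ × F) · n̂ dS = ∬_D (curl F)_z dA,

where D is the disk x^2 + y^2 ≤ 9.

Compute the curl of F = (-26y, 26x, 0):
    (∇ × F)_x = ∂F_z/∂y - ∂F_y/∂z = 0,
    (∇ × F)_y = ∂F_x/∂z - ∂F_z/∂x = 0,
    (∇ × F)_z = ∂F_y/∂x - ∂F_x/∂y = 52.

On z = 4, (curl F)_z = 52.

Convert to polar (x = r cos θ, y = r sin θ, dA = r dr dθ); the integrand becomes 52, so

    ∬_D (curl F)_z dA = ∫_0^{2π} ∫_0^{3} (52) · r dr dθ.

Inner (r from 0 to 3): 234.
Outer (θ from 0 to 2π): 468π.

Therefore ∮_C F · dr = 468π.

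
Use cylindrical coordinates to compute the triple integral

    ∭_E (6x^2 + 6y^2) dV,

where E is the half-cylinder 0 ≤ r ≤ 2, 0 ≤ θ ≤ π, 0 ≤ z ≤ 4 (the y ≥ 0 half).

In cylindrical coordinates, x = r cos(θ), y = r sin(θ), z = z, and dV = r dr dθ dz.

The integrand becomes 6r^2, so

    ∭_E (6x^2 + 6y^2) dV = ∫_{0}^{π} ∫_{0}^{2} ∫_{0}^{4} (6r^2) · r dz dr dθ.

Inner (z): 24r^3.
Middle (r from 0 to 2): 96.
Outer (θ): 96π.

Therefore the triple integral equals 96π.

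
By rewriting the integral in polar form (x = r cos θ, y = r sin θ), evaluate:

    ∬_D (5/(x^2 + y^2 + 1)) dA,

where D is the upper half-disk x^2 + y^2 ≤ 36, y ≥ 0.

The region D is 0 ≤ r ≤ 6, 0 ≤ θ ≤ π in polar coordinates, where x = r cos(θ), y = r sin(θ), and dA = r dr dθ.

Under the substitution, the integrand becomes 5/(r^2 + 1), so

    ∬_D (5/(x^2 + y^2 + 1)) dA = ∫_{0}^{π} ∫_{0}^{6} (5/(r^2 + 1)) · r dr dθ.

Inner integral (in r): ∫_{0}^{6} (5/(r^2 + 1)) · r dr = 5log(37)/2.

Outer integral (in θ): ∫_{0}^{π} (5log(37)/2) dθ = 5π log(37)/2.

Therefore ∬_D (5/(x^2 + y^2 + 1)) dA = 5π log(37)/2.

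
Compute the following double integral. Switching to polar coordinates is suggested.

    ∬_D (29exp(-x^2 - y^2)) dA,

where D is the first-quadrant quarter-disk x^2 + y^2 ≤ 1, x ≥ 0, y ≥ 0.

The region D is 0 ≤ r ≤ 1, 0 ≤ θ ≤ π/2 in polar coordinates, where x = r cos(θ), y = r sin(θ), and dA = r dr dθ.

Under the substitution, the integrand becomes 29exp(-r^2), so

    ∬_D (29exp(-x^2 - y^2)) dA = ∫_{0}^{π/2} ∫_{0}^{1} (29exp(-r^2)) · r dr dθ.

Inner integral (in r): ∫_{0}^{1} (29exp(-r^2)) · r dr = 29/2 - 29exp(-1)/2.

Outer integral (in θ): ∫_{0}^{π/2} (29/2 - 29exp(-1)/2) dθ = -29π (1 - e)exp(-1)/4.

Therefore ∬_D (29exp(-x^2 - y^2)) dA = -29π (1 - e)exp(-1)/4.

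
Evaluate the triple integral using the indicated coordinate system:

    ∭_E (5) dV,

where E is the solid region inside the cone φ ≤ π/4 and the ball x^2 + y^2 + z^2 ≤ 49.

In spherical coordinates, x = ρ sin(φ) cos(θ), y = ρ sin(φ) sin(θ), z = ρ cos(φ), and dV = ρ^2 sin(φ) dρ dφ dθ.

The integrand becomes 5, so

    ∭_E (5) dV = ∫_{0}^{2π} ∫_{0}^{π/4} ∫_{0}^{7} (5) · ρ^2 sin(φ) dρ dφ dθ.

Inner (ρ): 1715sin(φ)/3.
Middle (φ): 1715/3 - 1715sqrt(2)/6.
Outer (θ): 1715π (2 - sqrt(2))/3.

Therefore the triple integral equals 1715π (2 - sqrt(2))/3.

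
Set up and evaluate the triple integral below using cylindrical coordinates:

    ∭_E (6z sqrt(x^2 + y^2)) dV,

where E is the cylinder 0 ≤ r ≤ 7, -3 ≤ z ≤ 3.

In cylindrical coordinates, x = r cos(θ), y = r sin(θ), z = z, and dV = r dr dθ dz.

The integrand becomes 6r z, so

    ∭_E (6z sqrt(x^2 + y^2)) dV = ∫_{0}^{2π} ∫_{0}^{7} ∫_{-3}^{3} (6r z) · r dz dr dθ.

Inner (z): 0.
Middle (r from 0 to 7): 0.
Outer (θ): 0.

Therefore the triple integral equals 0.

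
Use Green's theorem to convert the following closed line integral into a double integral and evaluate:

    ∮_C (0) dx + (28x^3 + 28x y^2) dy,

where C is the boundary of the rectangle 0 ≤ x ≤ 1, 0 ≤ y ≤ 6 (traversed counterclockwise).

Green's theorem converts the closed line integral into a double integral over the enclosed region D:

    ∮_C P dx + Q dy = ∬_D (∂Q/∂x - ∂P/∂y) dA.

Here P = 0, Q = 28x^3 + 28x y^2, so

    ∂Q/∂x = 84x^2 + 28y^2,    ∂P/∂y = 0,
    ∂Q/∂x - ∂P/∂y = 84x^2 + 28y^2.

D is the region 0 ≤ x ≤ 1, 0 ≤ y ≤ 6. Evaluating the double integral:

    ∬_D (84x^2 + 28y^2) dA = ∫_0^{1} ∫_0^{6} (84x^2 + 28y^2) dy dx.

Inner (y from 0 to 6): 504x^2 + 2016.
Outer (x from 0 to 1): 2184.

Therefore ∮_C P dx + Q dy = 2184.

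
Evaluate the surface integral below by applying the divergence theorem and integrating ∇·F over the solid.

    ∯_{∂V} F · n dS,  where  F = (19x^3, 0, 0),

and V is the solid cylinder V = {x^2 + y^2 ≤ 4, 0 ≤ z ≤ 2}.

By the divergence theorem,

    ∯_{∂V} F · n dS = ∭_V (∇ · F) dV.

Compute the divergence:
    ∇ · F = ∂F_x/∂x + ∂F_y/∂y + ∂F_z/∂z = 57x^2 + 0 + 0 = 57x^2.

In cylindrical coordinates, x = r cos(θ), y = r sin(θ), z = z, dV = r dr dθ dz, with 0 ≤ r ≤ 2, 0 ≤ θ ≤ 2π, 0 ≤ z ≤ 2.

The integrand, after substitution and multiplying by the volume element, becomes (57r^2cos(θ)^2) · r, so

    ∭_V (∇·F) dV = ∫_0^{2π} ∫_0^{2} ∫_0^{2} (57r^2cos(θ)^2) · r dz dr dθ.

Inner (z from 0 to 2): 114r^3cos(θ)^2.
Middle (r from 0 to 2): 456cos(θ)^2.
Outer (θ from 0 to 2π): 456π.

Therefore ∯_{∂V} F · n dS = 456π.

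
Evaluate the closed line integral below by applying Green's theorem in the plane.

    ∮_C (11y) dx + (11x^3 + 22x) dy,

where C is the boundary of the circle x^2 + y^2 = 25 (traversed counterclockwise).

Green's theorem converts the closed line integral into a double integral over the enclosed region D:

    ∮_C P dx + Q dy = ∬_D (∂Q/∂x - ∂P/∂y) dA.

Here P = 11y, Q = 11x^3 + 22x, so

    ∂Q/∂x = 33x^2 + 22,    ∂P/∂y = 11,
    ∂Q/∂x - ∂P/∂y = 33x^2 + 11.

D is the region x^2 + y^2 ≤ 25. Evaluating the double integral:

In polar coordinates (x = r cos θ, y = r sin θ, dA = r dr dθ) the integrand becomes 33r^2cos(θ)^2 + 11, so

    ∬_D (33x^2 + 11) dA = ∫_0^{2π} ∫_0^{5} (33r^2cos(θ)^2 + 11) · r dr dθ.

Inner (r from 0 to 5): 20625cos(θ)^2/4 + 275/2.
Outer (θ from 0 to 2π): 21725π/4.

Therefore ∮_C P dx + Q dy = 21725π/4.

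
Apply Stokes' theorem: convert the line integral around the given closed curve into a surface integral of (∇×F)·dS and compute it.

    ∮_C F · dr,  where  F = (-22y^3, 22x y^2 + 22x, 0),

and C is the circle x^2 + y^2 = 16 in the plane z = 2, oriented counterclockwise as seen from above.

Let S be the flat disk x^2 + y^2 ≤ 16 in the plane z = 2, with upward unit normal n̂ = ẑ. By Stokes' theorem,

    ∮_C F · dr = ∬_S (∇ × F) · n̂ dS = ∬_D (curl F)_z dA,

where D is the disk x^2 + y^2 ≤ 16.

Compute the curl of F = (-22y^3, 22x y^2 + 22x, 0):
    (∇ × F)_x = ∂F_z/∂y - ∂F_y/∂z = 0,
    (∇ × F)_y = ∂F_x/∂z - ∂F_z/∂x = 0,
    (∇ × F)_z = ∂F_y/∂x - ∂F_x/∂y = 88y^2 + 22.

On z = 2, (curl F)_z = 88y^2 + 22.

Convert to polar (x = r cos θ, y = r sin θ, dA = r dr dθ); the integrand becomes 88r^2sin(θ)^2 + 22, so

    ∬_D (curl F)_z dA = ∫_0^{2π} ∫_0^{4} (88r^2sin(θ)^2 + 22) · r dr dθ.

Inner (r from 0 to 4): 5632sin(θ)^2 + 176.
Outer (θ from 0 to 2π): 5984π.

Therefore ∮_C F · dr = 5984π.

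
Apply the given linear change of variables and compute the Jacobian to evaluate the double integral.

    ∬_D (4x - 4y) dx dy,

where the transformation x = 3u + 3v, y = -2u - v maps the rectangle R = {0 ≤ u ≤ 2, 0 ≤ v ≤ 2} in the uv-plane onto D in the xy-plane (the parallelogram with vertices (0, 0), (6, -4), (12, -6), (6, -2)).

Compute the Jacobian determinant of (x, y) with respect to (u, v):

    ∂(x,y)/∂(u,v) = | 3  3 | = (3)(-1) - (3)(-2) = 3.
                   | -2  -1 |

Its absolute value is |J| = 3 (the area scaling factor).

Substituting x = 3u + 3v, y = -2u - v into the integrand,

    4x - 4y → 20u + 16v,

so the integral becomes

    ∬_R (20u + 16v) · |J| du dv = ∫_0^2 ∫_0^2 (60u + 48v) dv du.

Inner (v): 120u + 96.
Outer (u): 432.

Therefore ∬_D (4x - 4y) dx dy = 432.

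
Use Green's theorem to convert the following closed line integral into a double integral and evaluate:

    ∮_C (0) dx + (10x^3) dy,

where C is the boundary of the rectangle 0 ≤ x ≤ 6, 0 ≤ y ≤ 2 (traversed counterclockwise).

Green's theorem converts the closed line integral into a double integral over the enclosed region D:

    ∮_C P dx + Q dy = ∬_D (∂Q/∂x - ∂P/∂y) dA.

Here P = 0, Q = 10x^3, so

    ∂Q/∂x = 30x^2,    ∂P/∂y = 0,
    ∂Q/∂x - ∂P/∂y = 30x^2.

D is the region 0 ≤ x ≤ 6, 0 ≤ y ≤ 2. Evaluating the double integral:

    ∬_D (30x^2) dA = ∫_0^{6} ∫_0^{2} (30x^2) dy dx.

Inner (y from 0 to 2): 60x^2.
Outer (x from 0 to 6): 4320.

Therefore ∮_C P dx + Q dy = 4320.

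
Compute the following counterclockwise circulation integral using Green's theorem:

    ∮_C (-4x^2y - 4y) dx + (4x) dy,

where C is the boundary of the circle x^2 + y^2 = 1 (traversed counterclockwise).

Green's theorem converts the closed line integral into a double integral over the enclosed region D:

    ∮_C P dx + Q dy = ∬_D (∂Q/∂x - ∂P/∂y) dA.

Here P = -4x^2y - 4y, Q = 4x, so

    ∂Q/∂x = 4,    ∂P/∂y = -4x^2 - 4,
    ∂Q/∂x - ∂P/∂y = 4x^2 + 8.

D is the region x^2 + y^2 ≤ 1. Evaluating the double integral:

In polar coordinates (x = r cos θ, y = r sin θ, dA = r dr dθ) the integrand becomes 4r^2cos(θ)^2 + 8, so

    ∬_D (4x^2 + 8) dA = ∫_0^{2π} ∫_0^{1} (4r^2cos(θ)^2 + 8) · r dr dθ.

Inner (r from 0 to 1): cos(θ)^2 + 4.
Outer (θ from 0 to 2π): 9π.

Therefore ∮_C P dx + Q dy = 9π.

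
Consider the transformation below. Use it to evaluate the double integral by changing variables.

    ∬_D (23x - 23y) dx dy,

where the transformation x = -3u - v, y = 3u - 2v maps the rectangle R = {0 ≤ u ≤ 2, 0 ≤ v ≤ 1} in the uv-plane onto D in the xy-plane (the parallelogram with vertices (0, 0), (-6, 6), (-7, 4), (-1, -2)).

Compute the Jacobian determinant of (x, y) with respect to (u, v):

    ∂(x,y)/∂(u,v) = | -3  -1 | = (-3)(-2) - (-1)(3) = 9.
                   | 3  -2 |

Its absolute value is |J| = 9 (the area scaling factor).

Substituting x = -3u - v, y = 3u - 2v into the integrand,

    23x - 23y → -138u + 23v,

so the integral becomes

    ∬_R (-138u + 23v) · |J| du dv = ∫_0^2 ∫_0^1 (-1242u + 207v) dv du.

Inner (v): 207/2 - 1242u.
Outer (u): -2277.

Therefore ∬_D (23x - 23y) dx dy = -2277.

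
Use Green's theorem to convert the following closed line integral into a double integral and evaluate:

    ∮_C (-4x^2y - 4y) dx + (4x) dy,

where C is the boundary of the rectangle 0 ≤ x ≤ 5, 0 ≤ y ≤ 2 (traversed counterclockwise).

Green's theorem converts the closed line integral into a double integral over the enclosed region D:

    ∮_C P dx + Q dy = ∬_D (∂Q/∂x - ∂P/∂y) dA.

Here P = -4x^2y - 4y, Q = 4x, so

    ∂Q/∂x = 4,    ∂P/∂y = -4x^2 - 4,
    ∂Q/∂x - ∂P/∂y = 4x^2 + 8.

D is the region 0 ≤ x ≤ 5, 0 ≤ y ≤ 2. Evaluating the double integral:

    ∬_D (4x^2 + 8) dA = ∫_0^{5} ∫_0^{2} (4x^2 + 8) dy dx.

Inner (y from 0 to 2): 8x^2 + 16.
Outer (x from 0 to 5): 1240/3.

Therefore ∮_C P dx + Q dy = 1240/3.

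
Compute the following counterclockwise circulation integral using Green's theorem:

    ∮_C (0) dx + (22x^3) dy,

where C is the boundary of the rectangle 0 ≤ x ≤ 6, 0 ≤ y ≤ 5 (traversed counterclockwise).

Green's theorem converts the closed line integral into a double integral over the enclosed region D:

    ∮_C P dx + Q dy = ∬_D (∂Q/∂x - ∂P/∂y) dA.

Here P = 0, Q = 22x^3, so

    ∂Q/∂x = 66x^2,    ∂P/∂y = 0,
    ∂Q/∂x - ∂P/∂y = 66x^2.

D is the region 0 ≤ x ≤ 6, 0 ≤ y ≤ 5. Evaluating the double integral:

    ∬_D (66x^2) dA = ∫_0^{6} ∫_0^{5} (66x^2) dy dx.

Inner (y from 0 to 5): 330x^2.
Outer (x from 0 to 6): 23760.

Therefore ∮_C P dx + Q dy = 23760.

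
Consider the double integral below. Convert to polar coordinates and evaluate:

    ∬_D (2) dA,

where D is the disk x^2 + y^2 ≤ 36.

The region D is 0 ≤ r ≤ 6, 0 ≤ θ ≤ 2π in polar coordinates, where x = r cos(θ), y = r sin(θ), and dA = r dr dθ.

Under the substitution, the integrand becomes 2, so

    ∬_D (2) dA = ∫_{0}^{2π} ∫_{0}^{6} (2) · r dr dθ.

Inner integral (in r): ∫_{0}^{6} (2) · r dr = 36.

Outer integral (in θ): ∫_{0}^{2π} (36) dθ = 72π.

Therefore ∬_D (2) dA = 72π.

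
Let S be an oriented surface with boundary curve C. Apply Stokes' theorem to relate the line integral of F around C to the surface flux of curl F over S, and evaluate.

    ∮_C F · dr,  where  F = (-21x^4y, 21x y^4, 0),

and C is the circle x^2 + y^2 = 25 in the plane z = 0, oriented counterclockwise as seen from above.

Let S be the flat disk x^2 + y^2 ≤ 25 in the plane z = 0, with upward unit normal n̂ = ẑ. By Stokes' theorem,

    ∮_C F · dr = ∬_S (∇ × F) · n̂ dS = ∬_D (curl F)_z dA,

where D is the disk x^2 + y^2 ≤ 25.

Compute the curl of F = (-21x^4y, 21x y^4, 0):
    (∇ × F)_x = ∂F_z/∂y - ∂F_y/∂z = 0,
    (∇ × F)_y = ∂F_x/∂z - ∂F_z/∂x = 0,
    (∇ × F)_z = ∂F_y/∂x - ∂F_x/∂y = 21x^4 + 21y^4.

On z = 0, (curl F)_z = 21x^4 + 21y^4.

Convert to polar (x = r cos θ, y = r sin θ, dA = r dr dθ); the integrand becomes 21r^4(sin(θ)^4 + cos(θ)^4), so

    ∬_D (curl F)_z dA = ∫_0^{2π} ∫_0^{5} (21r^4(sin(θ)^4 + cos(θ)^4)) · r dr dθ.

Inner (r from 0 to 5): 109375sin(θ)^4/2 + 109375cos(θ)^4/2.
Outer (θ from 0 to 2π): 328125π/4.

Therefore ∮_C F · dr = 328125π/4.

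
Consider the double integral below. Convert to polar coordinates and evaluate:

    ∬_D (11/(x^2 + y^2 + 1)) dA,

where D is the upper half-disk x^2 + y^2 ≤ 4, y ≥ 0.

The region D is 0 ≤ r ≤ 2, 0 ≤ θ ≤ π in polar coordinates, where x = r cos(θ), y = r sin(θ), and dA = r dr dθ.

Under the substitution, the integrand becomes 11/(r^2 + 1), so

    ∬_D (11/(x^2 + y^2 + 1)) dA = ∫_{0}^{π} ∫_{0}^{2} (11/(r^2 + 1)) · r dr dθ.

Inner integral (in r): ∫_{0}^{2} (11/(r^2 + 1)) · r dr = 11log(5)/2.

Outer integral (in θ): ∫_{0}^{π} (11log(5)/2) dθ = 11π log(5)/2.

Therefore ∬_D (11/(x^2 + y^2 + 1)) dA = 11π log(5)/2.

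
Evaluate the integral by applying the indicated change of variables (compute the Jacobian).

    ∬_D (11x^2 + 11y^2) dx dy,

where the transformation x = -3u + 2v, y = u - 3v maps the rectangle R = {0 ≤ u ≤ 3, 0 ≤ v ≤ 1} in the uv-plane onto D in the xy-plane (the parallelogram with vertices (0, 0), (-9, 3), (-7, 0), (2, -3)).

Compute the Jacobian determinant of (x, y) with respect to (u, v):

    ∂(x,y)/∂(u,v) = | -3  2 | = (-3)(-3) - (2)(1) = 7.
                   | 1  -3 |

Its absolute value is |J| = 7 (the area scaling factor).

Substituting x = -3u + 2v, y = u - 3v into the integrand,

    11x^2 + 11y^2 → 110u^2 - 198u v + 143v^2,

so the integral becomes

    ∬_R (110u^2 - 198u v + 143v^2) · |J| du dv = ∫_0^3 ∫_0^1 (770u^2 - 1386u v + 1001v^2) dv du.

Inner (v): 770u^2 - 693u + 1001/3.
Outer (u): 9625/2.

Therefore ∬_D (11x^2 + 11y^2) dx dy = 9625/2.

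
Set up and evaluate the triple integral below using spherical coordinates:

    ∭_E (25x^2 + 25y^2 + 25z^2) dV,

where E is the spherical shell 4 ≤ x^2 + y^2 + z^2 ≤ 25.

In spherical coordinates, x = ρ sin(φ) cos(θ), y = ρ sin(φ) sin(θ), z = ρ cos(φ), and dV = ρ^2 sin(φ) dρ dφ dθ.

The integrand becomes 25ρ^2, so

    ∭_E (25x^2 + 25y^2 + 25z^2) dV = ∫_{0}^{2π} ∫_{0}^{π} ∫_{2}^{5} (25ρ^2) · ρ^2 sin(φ) dρ dφ dθ.

Inner (ρ): 15465sin(φ).
Middle (φ): 30930.
Outer (θ): 61860π.

Therefore the triple integral equals 61860π.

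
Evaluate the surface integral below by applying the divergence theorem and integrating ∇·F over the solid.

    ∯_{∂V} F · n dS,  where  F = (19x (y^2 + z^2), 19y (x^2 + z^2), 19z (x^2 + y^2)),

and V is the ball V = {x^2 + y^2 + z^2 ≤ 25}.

By the divergence theorem,

    ∯_{∂V} F · n dS = ∭_V (∇ · F) dV.

Compute the divergence:
    ∇ · F = ∂F_x/∂x + ∂F_y/∂y + ∂F_z/∂z = 19y^2 + 19z^2 + 19x^2 + 19z^2 + 19x^2 + 19y^2 = 38x^2 + 38y^2 + 38z^2.

In spherical coordinates, x = ρ sin(φ) cos(θ), y = ρ sin(φ) sin(θ), z = ρ cos(φ), dV = ρ^2 sin(φ) dρ dφ dθ, with 0 ≤ ρ ≤ 5, 0 ≤ φ ≤ π, 0 ≤ θ ≤ 2π.

The integrand, after substitution and multiplying by the volume element, becomes (38ρ^2) · ρ^2 sin(φ), so

    ∭_V (∇·F) dV = ∫_0^{2π} ∫_0^{π} ∫_0^{5} (38ρ^2) · ρ^2 sin(φ) dρ dφ dθ.

Inner (ρ from 0 to 5): 23750sin(φ).
Middle (φ from 0 to π): 47500.
Outer (θ from 0 to 2π): 95000π.

Therefore ∯_{∂V} F · n dS = 95000π.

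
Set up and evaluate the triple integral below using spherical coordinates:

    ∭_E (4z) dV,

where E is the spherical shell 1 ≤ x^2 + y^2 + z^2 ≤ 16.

In spherical coordinates, x = ρ sin(φ) cos(θ), y = ρ sin(φ) sin(θ), z = ρ cos(φ), and dV = ρ^2 sin(φ) dρ dφ dθ.

The integrand becomes 4ρ cos(φ), so

    ∭_E (4z) dV = ∫_{0}^{2π} ∫_{0}^{π} ∫_{1}^{4} (4ρ cos(φ)) · ρ^2 sin(φ) dρ dφ dθ.

Inner (ρ): 255sin(2φ)/2.
Middle (φ): 0.
Outer (θ): 0.

Therefore the triple integral equals 0.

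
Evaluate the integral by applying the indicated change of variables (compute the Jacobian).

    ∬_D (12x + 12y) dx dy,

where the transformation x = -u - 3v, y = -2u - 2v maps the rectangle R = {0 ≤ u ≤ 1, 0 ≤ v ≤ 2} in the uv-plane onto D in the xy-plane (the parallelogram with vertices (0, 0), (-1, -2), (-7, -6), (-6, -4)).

Compute the Jacobian determinant of (x, y) with respect to (u, v):

    ∂(x,y)/∂(u,v) = | -1  -3 | = (-1)(-2) - (-3)(-2) = -4.
                   | -2  -2 |

Its absolute value is |J| = 4 (the area scaling factor).

Substituting x = -u - 3v, y = -2u - 2v into the integrand,

    12x + 12y → -36u - 60v,

so the integral becomes

    ∬_R (-36u - 60v) · |J| du dv = ∫_0^1 ∫_0^2 (-144u - 240v) dv du.

Inner (v): -288u - 480.
Outer (u): -624.

Therefore ∬_D (12x + 12y) dx dy = -624.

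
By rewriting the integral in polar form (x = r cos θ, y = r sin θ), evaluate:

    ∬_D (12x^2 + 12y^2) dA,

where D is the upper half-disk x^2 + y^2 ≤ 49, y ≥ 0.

The region D is 0 ≤ r ≤ 7, 0 ≤ θ ≤ π in polar coordinates, where x = r cos(θ), y = r sin(θ), and dA = r dr dθ.

Under the substitution, the integrand becomes 12r^2, so

    ∬_D (12x^2 + 12y^2) dA = ∫_{0}^{π} ∫_{0}^{7} (12r^2) · r dr dθ.

Inner integral (in r): ∫_{0}^{7} (12r^2) · r dr = 7203.

Outer integral (in θ): ∫_{0}^{π} (7203) dθ = 7203π.

Therefore ∬_D (12x^2 + 12y^2) dA = 7203π.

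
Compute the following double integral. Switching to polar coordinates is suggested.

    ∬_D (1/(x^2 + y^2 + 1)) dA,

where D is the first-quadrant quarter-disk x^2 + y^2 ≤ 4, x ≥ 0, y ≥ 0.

The region D is 0 ≤ r ≤ 2, 0 ≤ θ ≤ π/2 in polar coordinates, where x = r cos(θ), y = r sin(θ), and dA = r dr dθ.

Under the substitution, the integrand becomes 1/(r^2 + 1), so

    ∬_D (1/(x^2 + y^2 + 1)) dA = ∫_{0}^{π/2} ∫_{0}^{2} (1/(r^2 + 1)) · r dr dθ.

Inner integral (in r): ∫_{0}^{2} (1/(r^2 + 1)) · r dr = log(5)/2.

Outer integral (in θ): ∫_{0}^{π/2} (log(5)/2) dθ = π log(5)/4.

Therefore ∬_D (1/(x^2 + y^2 + 1)) dA = π log(5)/4.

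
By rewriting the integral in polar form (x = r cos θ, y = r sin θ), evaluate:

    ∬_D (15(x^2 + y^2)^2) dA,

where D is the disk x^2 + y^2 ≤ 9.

The region D is 0 ≤ r ≤ 3, 0 ≤ θ ≤ 2π in polar coordinates, where x = r cos(θ), y = r sin(θ), and dA = r dr dθ.

Under the substitution, the integrand becomes 15r^4, so

    ∬_D (15(x^2 + y^2)^2) dA = ∫_{0}^{2π} ∫_{0}^{3} (15r^4) · r dr dθ.

Inner integral (in r): ∫_{0}^{3} (15r^4) · r dr = 3645/2.

Outer integral (in θ): ∫_{0}^{2π} (3645/2) dθ = 3645π.

Therefore ∬_D (15(x^2 + y^2)^2) dA = 3645π.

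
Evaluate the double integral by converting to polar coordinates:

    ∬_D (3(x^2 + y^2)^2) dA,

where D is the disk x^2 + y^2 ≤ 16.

The region D is 0 ≤ r ≤ 4, 0 ≤ θ ≤ 2π in polar coordinates, where x = r cos(θ), y = r sin(θ), and dA = r dr dθ.

Under the substitution, the integrand becomes 3r^4, so

    ∬_D (3(x^2 + y^2)^2) dA = ∫_{0}^{2π} ∫_{0}^{4} (3r^4) · r dr dθ.

Inner integral (in r): ∫_{0}^{4} (3r^4) · r dr = 2048.

Outer integral (in θ): ∫_{0}^{2π} (2048) dθ = 4096π.

Therefore ∬_D (3(x^2 + y^2)^2) dA = 4096π.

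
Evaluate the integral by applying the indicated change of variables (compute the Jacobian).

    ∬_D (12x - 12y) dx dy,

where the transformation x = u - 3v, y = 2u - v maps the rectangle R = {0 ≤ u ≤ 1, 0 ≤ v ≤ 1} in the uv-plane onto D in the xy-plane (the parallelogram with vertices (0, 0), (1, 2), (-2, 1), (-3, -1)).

Compute the Jacobian determinant of (x, y) with respect to (u, v):

    ∂(x,y)/∂(u,v) = | 1  -3 | = (1)(-1) - (-3)(2) = 5.
                   | 2  -1 |

Its absolute value is |J| = 5 (the area scaling factor).

Substituting x = u - 3v, y = 2u - v into the integrand,

    12x - 12y → -12u - 24v,

so the integral becomes

    ∬_R (-12u - 24v) · |J| du dv = ∫_0^1 ∫_0^1 (-60u - 120v) dv du.

Inner (v): -60u - 60.
Outer (u): -90.

Therefore ∬_D (12x - 12y) dx dy = -90.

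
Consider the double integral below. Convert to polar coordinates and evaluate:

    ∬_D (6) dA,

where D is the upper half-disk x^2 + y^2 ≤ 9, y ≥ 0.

The region D is 0 ≤ r ≤ 3, 0 ≤ θ ≤ π in polar coordinates, where x = r cos(θ), y = r sin(θ), and dA = r dr dθ.

Under the substitution, the integrand becomes 6, so

    ∬_D (6) dA = ∫_{0}^{π} ∫_{0}^{3} (6) · r dr dθ.

Inner integral (in r): ∫_{0}^{3} (6) · r dr = 27.

Outer integral (in θ): ∫_{0}^{π} (27) dθ = 27π.

Therefore ∬_D (6) dA = 27π.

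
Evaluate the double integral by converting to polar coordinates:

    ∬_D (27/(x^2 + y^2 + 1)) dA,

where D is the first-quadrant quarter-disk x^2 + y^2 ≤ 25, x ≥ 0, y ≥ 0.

The region D is 0 ≤ r ≤ 5, 0 ≤ θ ≤ π/2 in polar coordinates, where x = r cos(θ), y = r sin(θ), and dA = r dr dθ.

Under the substitution, the integrand becomes 27/(r^2 + 1), so

    ∬_D (27/(x^2 + y^2 + 1)) dA = ∫_{0}^{π/2} ∫_{0}^{5} (27/(r^2 + 1)) · r dr dθ.

Inner integral (in r): ∫_{0}^{5} (27/(r^2 + 1)) · r dr = 27log(26)/2.

Outer integral (in θ): ∫_{0}^{π/2} (27log(26)/2) dθ = 27π log(26)/4.

Therefore ∬_D (27/(x^2 + y^2 + 1)) dA = 27π log(26)/4.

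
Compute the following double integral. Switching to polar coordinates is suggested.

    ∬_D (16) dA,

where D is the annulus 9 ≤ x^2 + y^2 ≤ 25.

The region D is 3 ≤ r ≤ 5, 0 ≤ θ ≤ 2π in polar coordinates, where x = r cos(θ), y = r sin(θ), and dA = r dr dθ.

Under the substitution, the integrand becomes 16, so

    ∬_D (16) dA = ∫_{0}^{2π} ∫_{3}^{5} (16) · r dr dθ.

Inner integral (in r): ∫_{3}^{5} (16) · r dr = 128.

Outer integral (in θ): ∫_{0}^{2π} (128) dθ = 256π.

Therefore ∬_D (16) dA = 256π.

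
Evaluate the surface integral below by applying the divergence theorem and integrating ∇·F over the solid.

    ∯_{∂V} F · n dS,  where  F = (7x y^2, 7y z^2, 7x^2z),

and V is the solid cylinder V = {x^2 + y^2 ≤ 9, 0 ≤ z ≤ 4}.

By the divergence theorem,

    ∯_{∂V} F · n dS = ∭_V (∇ · F) dV.

Compute the divergence:
    ∇ · F = ∂F_x/∂x + ∂F_y/∂y + ∂F_z/∂z = 7y^2 + 7z^2 + 7x^2 = 7x^2 + 7y^2 + 7z^2.

In cylindrical coordinates, x = r cos(θ), y = r sin(θ), z = z, dV = r dr dθ dz, with 0 ≤ r ≤ 3, 0 ≤ θ ≤ 2π, 0 ≤ z ≤ 4.

The integrand, after substitution and multiplying by the volume element, becomes (7r^2 + 7z^2) · r, so

    ∭_V (∇·F) dV = ∫_0^{2π} ∫_0^{3} ∫_0^{4} (7r^2 + 7z^2) · r dz dr dθ.

Inner (z from 0 to 4): 28r (r^2 + 16/3).
Middle (r from 0 to 3): 1239.
Outer (θ from 0 to 2π): 2478π.

Therefore ∯_{∂V} F · n dS = 2478π.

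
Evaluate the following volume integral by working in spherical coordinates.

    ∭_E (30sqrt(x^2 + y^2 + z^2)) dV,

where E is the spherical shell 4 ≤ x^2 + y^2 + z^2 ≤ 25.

In spherical coordinates, x = ρ sin(φ) cos(θ), y = ρ sin(φ) sin(θ), z = ρ cos(φ), and dV = ρ^2 sin(φ) dρ dφ dθ.

The integrand becomes 30ρ, so

    ∭_E (30sqrt(x^2 + y^2 + z^2)) dV = ∫_{0}^{2π} ∫_{0}^{π} ∫_{2}^{5} (30ρ) · ρ^2 sin(φ) dρ dφ dθ.

Inner (ρ): 9135sin(φ)/2.
Middle (φ): 9135.
Outer (θ): 18270π.

Therefore the triple integral equals 18270π.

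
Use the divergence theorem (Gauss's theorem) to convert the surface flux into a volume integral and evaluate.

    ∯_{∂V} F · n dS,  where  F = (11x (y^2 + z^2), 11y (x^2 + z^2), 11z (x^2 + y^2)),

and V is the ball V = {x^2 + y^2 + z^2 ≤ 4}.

By the divergence theorem,

    ∯_{∂V} F · n dS = ∭_V (∇ · F) dV.

Compute the divergence:
    ∇ · F = ∂F_x/∂x + ∂F_y/∂y + ∂F_z/∂z = 11y^2 + 11z^2 + 11x^2 + 11z^2 + 11x^2 + 11y^2 = 22x^2 + 22y^2 + 22z^2.

In spherical coordinates, x = ρ sin(φ) cos(θ), y = ρ sin(φ) sin(θ), z = ρ cos(φ), dV = ρ^2 sin(φ) dρ dφ dθ, with 0 ≤ ρ ≤ 2, 0 ≤ φ ≤ π, 0 ≤ θ ≤ 2π.

The integrand, after substitution and multiplying by the volume element, becomes (22ρ^2) · ρ^2 sin(φ), so

    ∭_V (∇·F) dV = ∫_0^{2π} ∫_0^{π} ∫_0^{2} (22ρ^2) · ρ^2 sin(φ) dρ dφ dθ.

Inner (ρ from 0 to 2): 704sin(φ)/5.
Middle (φ from 0 to π): 1408/5.
Outer (θ from 0 to 2π): 2816π/5.

Therefore ∯_{∂V} F · n dS = 2816π/5.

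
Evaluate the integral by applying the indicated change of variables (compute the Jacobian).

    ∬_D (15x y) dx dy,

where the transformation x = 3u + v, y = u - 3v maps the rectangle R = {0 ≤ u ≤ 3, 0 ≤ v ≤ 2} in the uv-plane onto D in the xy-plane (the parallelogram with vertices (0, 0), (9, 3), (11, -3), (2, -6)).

Compute the Jacobian determinant of (x, y) with respect to (u, v):

    ∂(x,y)/∂(u,v) = | 3  1 | = (3)(-3) - (1)(1) = -10.
                   | 1  -3 |

Its absolute value is |J| = 10 (the area scaling factor).

Substituting x = 3u + v, y = u - 3v into the integrand,

    15x y → 45u^2 - 120u v - 45v^2,

so the integral becomes

    ∬_R (45u^2 - 120u v - 45v^2) · |J| du dv = ∫_0^3 ∫_0^2 (450u^2 - 1200u v - 450v^2) dv du.

Inner (v): 900u^2 - 2400u - 1200.
Outer (u): -6300.

Therefore ∬_D (15x y) dx dy = -6300.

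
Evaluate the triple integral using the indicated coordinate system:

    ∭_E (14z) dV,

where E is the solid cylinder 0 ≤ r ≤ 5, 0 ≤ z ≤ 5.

In cylindrical coordinates, x = r cos(θ), y = r sin(θ), z = z, and dV = r dr dθ dz.

The integrand becomes 14z, so

    ∭_E (14z) dV = ∫_{0}^{2π} ∫_{0}^{5} ∫_{0}^{5} (14z) · r dz dr dθ.

Inner (z): 175r.
Middle (r from 0 to 5): 4375/2.
Outer (θ): 4375π.

Therefore the triple integral equals 4375π.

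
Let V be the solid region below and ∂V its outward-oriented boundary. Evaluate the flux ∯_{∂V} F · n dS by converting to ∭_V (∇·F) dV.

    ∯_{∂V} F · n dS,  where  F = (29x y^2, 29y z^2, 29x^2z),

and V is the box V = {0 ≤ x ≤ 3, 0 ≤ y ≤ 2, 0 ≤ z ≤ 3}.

By the divergence theorem,

    ∯_{∂V} F · n dS = ∭_V (∇ · F) dV.

Compute the divergence:
    ∇ · F = ∂F_x/∂x + ∂F_y/∂y + ∂F_z/∂z = 29y^2 + 29z^2 + 29x^2 = 29x^2 + 29y^2 + 29z^2.

V is a rectangular box, so dV = dx dy dz with 0 ≤ x ≤ 3, 0 ≤ y ≤ 2, 0 ≤ z ≤ 3.

Integrate (29x^2 + 29y^2 + 29z^2) over V as an iterated integral:

    ∭_V (∇·F) dV = ∫_0^{3} ∫_0^{2} ∫_0^{3} (29x^2 + 29y^2 + 29z^2) dz dy dx.

Inner (z from 0 to 3): 87x^2 + 87y^2 + 261.
Middle (y from 0 to 2): 174x^2 + 754.
Outer (x from 0 to 3): 3828.

Therefore ∯_{∂V} F · n dS = 3828.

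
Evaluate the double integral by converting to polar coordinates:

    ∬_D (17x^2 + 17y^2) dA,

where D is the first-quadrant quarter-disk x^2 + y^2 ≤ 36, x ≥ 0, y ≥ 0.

The region D is 0 ≤ r ≤ 6, 0 ≤ θ ≤ π/2 in polar coordinates, where x = r cos(θ), y = r sin(θ), and dA = r dr dθ.

Under the substitution, the integrand becomes 17r^2, so

    ∬_D (17x^2 + 17y^2) dA = ∫_{0}^{π/2} ∫_{0}^{6} (17r^2) · r dr dθ.

Inner integral (in r): ∫_{0}^{6} (17r^2) · r dr = 5508.

Outer integral (in θ): ∫_{0}^{π/2} (5508) dθ = 2754π.

Therefore ∬_D (17x^2 + 17y^2) dA = 2754π.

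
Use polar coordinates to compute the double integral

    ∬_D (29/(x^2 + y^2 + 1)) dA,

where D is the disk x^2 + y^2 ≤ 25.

The region D is 0 ≤ r ≤ 5, 0 ≤ θ ≤ 2π in polar coordinates, where x = r cos(θ), y = r sin(θ), and dA = r dr dθ.

Under the substitution, the integrand becomes 29/(r^2 + 1), so

    ∬_D (29/(x^2 + y^2 + 1)) dA = ∫_{0}^{2π} ∫_{0}^{5} (29/(r^2 + 1)) · r dr dθ.

Inner integral (in r): ∫_{0}^{5} (29/(r^2 + 1)) · r dr = 29log(26)/2.

Outer integral (in θ): ∫_{0}^{2π} (29log(26)/2) dθ = 29π log(26).

Therefore ∬_D (29/(x^2 + y^2 + 1)) dA = 29π log(26).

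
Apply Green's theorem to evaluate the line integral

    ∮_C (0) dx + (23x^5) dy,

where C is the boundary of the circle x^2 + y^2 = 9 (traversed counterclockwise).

Green's theorem converts the closed line integral into a double integral over the enclosed region D:

    ∮_C P dx + Q dy = ∬_D (∂Q/∂x - ∂P/∂y) dA.

Here P = 0, Q = 23x^5, so

    ∂Q/∂x = 115x^4,    ∂P/∂y = 0,
    ∂Q/∂x - ∂P/∂y = 115x^4.

D is the region x^2 + y^2 ≤ 9. Evaluating the double integral:

In polar coordinates (x = r cos θ, y = r sin θ, dA = r dr dθ) the integrand becomes 115r^4cos(θ)^4, so

    ∬_D (115x^4) dA = ∫_0^{2π} ∫_0^{3} (115r^4cos(θ)^4) · r dr dθ.

Inner (r from 0 to 3): 27945cos(θ)^4/2.
Outer (θ from 0 to 2π): 83835π/8.

Therefore ∮_C P dx + Q dy = 83835π/8.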